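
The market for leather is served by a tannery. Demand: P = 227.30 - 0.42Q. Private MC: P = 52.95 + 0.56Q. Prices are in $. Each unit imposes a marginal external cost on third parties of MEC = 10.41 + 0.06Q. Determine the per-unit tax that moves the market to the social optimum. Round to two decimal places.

tax = $19.87 per unit

Social marginal cost = private MC + MEC = 63.36 + 0.62Q.
Set SMC = demand: 63.36 + 0.62Q = 227.30 - 0.42Q → Q* = 157.6346.
The Pigouvian tax equals MEC at Q*: 10.41 + 0.06×157.6346 = 19.8681.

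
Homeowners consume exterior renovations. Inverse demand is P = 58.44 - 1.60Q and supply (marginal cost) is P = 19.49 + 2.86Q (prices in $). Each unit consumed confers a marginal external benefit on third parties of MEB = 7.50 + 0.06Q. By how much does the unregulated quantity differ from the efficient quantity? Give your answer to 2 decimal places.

Market equilibrium (private): 19.49 + 2.86Q = 58.44 - 1.60Q → Q_m = 8.7332.
Social marginal benefit = demand + MEB = 65.94 - 1.54Q.
Set SMB = MC: 65.94 - 1.54Q = 19.49 + 2.86Q → Q* = 10.5568.
Gap = |8.7332 − 10.5568| = 1.8236.

1.82 units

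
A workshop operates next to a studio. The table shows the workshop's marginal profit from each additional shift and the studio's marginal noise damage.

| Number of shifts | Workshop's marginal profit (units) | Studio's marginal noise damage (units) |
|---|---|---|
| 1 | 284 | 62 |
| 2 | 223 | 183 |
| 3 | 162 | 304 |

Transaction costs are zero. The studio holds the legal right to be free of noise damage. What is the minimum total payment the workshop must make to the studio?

Efficient level: marginal profit ≥ marginal noise damage through level 2, so k* = 2.
With the studio holding the right, the workshop must at least compensate total damage at k*: 62 + 183 = 245.

245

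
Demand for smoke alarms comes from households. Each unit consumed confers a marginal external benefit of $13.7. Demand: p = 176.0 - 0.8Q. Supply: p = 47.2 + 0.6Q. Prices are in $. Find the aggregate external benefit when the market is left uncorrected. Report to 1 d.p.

$1260.4

Market equilibrium (private): 47.2 + 0.6Q = 176.0 - 0.8Q → Q_m = 92.0000.
Total external benefit = MEB × Q_m = 13.7 × 92.0000 = 1260.4000.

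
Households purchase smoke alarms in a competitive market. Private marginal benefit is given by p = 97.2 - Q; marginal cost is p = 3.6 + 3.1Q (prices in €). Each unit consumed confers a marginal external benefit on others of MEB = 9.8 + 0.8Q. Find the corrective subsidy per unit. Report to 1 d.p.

Social marginal benefit = demand + MEB = 107.0 - 0.2Q.
Set SMB = MC: 107.0 - 0.2Q = 3.6 + 3.1Q → Q* = 31.3333.
The Pigouvian subsidy equals MEB at Q*: 9.8 + 0.8×31.3333 = 34.8666.

subsidy = €34.9 per unit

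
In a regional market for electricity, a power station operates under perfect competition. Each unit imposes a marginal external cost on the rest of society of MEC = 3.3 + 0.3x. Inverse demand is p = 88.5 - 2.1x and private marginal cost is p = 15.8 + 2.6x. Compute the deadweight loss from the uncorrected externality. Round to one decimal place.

DWL = 6.3

Market equilibrium (private): 15.8 + 2.6x = 88.5 - 2.1x → x_m = 15.4681.
Social marginal cost = private MC + MEC = 19.1 + 2.9x.
Set SMC = demand: 19.1 + 2.9x = 88.5 - 2.1x → x* = 13.8800.
Height of the DWL triangle at x_m is SMC(x_m) − demand(x_m) = MEC(x_m) = 7.9404.
DWL = ½ × 1.5881 × 7.9404 = 6.3051.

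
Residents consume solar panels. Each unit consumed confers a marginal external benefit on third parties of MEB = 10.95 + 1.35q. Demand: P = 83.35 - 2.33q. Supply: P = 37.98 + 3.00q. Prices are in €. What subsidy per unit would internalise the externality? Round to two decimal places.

Social marginal benefit = demand + MEB = 94.30 - 0.98q.
Set SMB = MC: 94.30 - 0.98q = 37.98 + 3.00q → q* = 14.1508.
The Pigouvian subsidy equals MEB at q*: 10.95 + 1.35×14.1508 = 30.0536.

subsidy = €30.05 per unit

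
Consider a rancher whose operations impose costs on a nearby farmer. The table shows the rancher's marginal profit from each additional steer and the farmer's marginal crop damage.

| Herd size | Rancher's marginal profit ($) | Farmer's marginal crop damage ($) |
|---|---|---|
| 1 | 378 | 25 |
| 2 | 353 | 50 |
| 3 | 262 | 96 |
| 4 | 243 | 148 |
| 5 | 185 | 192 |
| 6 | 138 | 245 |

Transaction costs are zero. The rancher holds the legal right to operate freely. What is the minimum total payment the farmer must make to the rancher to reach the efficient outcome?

Left alone the rancher would choose level 6 (marginal profit stays positive).
Efficient level: k* = 4 (marginal profit ≥ marginal crop damage through 4).
The farmer must at least cover the rancher's forgone profit from cutting 6→4: 185 + 138 = 323.

$323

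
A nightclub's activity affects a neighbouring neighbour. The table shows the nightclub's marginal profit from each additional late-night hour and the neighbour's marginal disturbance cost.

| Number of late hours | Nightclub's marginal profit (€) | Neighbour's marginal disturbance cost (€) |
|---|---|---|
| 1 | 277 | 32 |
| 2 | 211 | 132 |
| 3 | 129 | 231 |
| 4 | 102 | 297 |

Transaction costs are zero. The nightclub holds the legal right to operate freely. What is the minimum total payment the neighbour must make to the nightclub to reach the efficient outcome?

Left alone the nightclub would choose level 4 (marginal profit stays positive).
Efficient level: k* = 2 (marginal profit ≥ marginal disturbance cost through 2).
The neighbour must at least cover the nightclub's forgone profit from cutting 4→2: 129 + 102 = 231.

€231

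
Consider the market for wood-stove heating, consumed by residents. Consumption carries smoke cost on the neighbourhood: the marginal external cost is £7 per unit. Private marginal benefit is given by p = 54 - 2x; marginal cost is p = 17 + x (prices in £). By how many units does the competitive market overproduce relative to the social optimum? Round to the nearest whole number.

Market equilibrium (private): 17 + x = 54 - 2x → x_m = 12.3333.
Social marginal benefit = demand − MEC = 47 - 2x.
Set SMB = MC: 47 - 2x = 17 + x → x* = 10.0000.
Gap = |12.3333 − 10.0000| = 2.3333.

2 units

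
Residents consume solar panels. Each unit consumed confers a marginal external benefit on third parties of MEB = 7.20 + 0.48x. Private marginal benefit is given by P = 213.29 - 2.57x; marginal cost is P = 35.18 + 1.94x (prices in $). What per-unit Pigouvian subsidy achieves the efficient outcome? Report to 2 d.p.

subsidy = $29.27 per unit

Social marginal benefit = demand + MEB = 220.49 - 2.09x.
Set SMB = MC: 220.49 - 2.09x = 35.18 + 1.94x → x* = 45.9826.
The Pigouvian subsidy equals MEB at x*: 7.20 + 0.48×45.9826 = 29.2716.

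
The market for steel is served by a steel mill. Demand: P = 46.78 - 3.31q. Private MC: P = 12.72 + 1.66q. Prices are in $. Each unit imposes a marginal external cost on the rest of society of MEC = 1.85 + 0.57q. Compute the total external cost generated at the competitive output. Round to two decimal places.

$26.06

Market equilibrium (private): 12.72 + 1.66q = 46.78 - 3.31q → q_m = 6.8531.
Total external cost = ∫₀^{q_m} (1.85 + 0.57q) dq = 1.85×6.8531 + ½×0.57×6.8531² = 26.0633.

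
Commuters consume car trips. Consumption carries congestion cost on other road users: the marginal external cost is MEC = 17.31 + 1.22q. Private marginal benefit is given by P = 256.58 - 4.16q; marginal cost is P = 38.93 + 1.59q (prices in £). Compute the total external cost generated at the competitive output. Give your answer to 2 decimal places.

£1529.22

Market equilibrium (private): 38.93 + 1.59q = 256.58 - 4.16q → q_m = 37.8522.
Total external cost = ∫₀^{q_m} (17.31 + 1.22q) dq = 17.31×37.8522 + ½×1.22×37.8522² = 1529.2229.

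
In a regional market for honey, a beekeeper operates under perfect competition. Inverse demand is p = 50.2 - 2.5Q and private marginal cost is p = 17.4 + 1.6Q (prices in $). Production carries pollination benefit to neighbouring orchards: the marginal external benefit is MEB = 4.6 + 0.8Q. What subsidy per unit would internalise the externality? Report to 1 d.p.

Social marginal cost = private MC − MEB = 12.8 + 0.8Q.
Set SMC = demand: 12.8 + 0.8Q = 50.2 - 2.5Q → Q* = 11.3333.
The Pigouvian subsidy equals MEB at Q*: 4.6 + 0.8×11.3333 = 13.6666.

subsidy = $13.7 per unit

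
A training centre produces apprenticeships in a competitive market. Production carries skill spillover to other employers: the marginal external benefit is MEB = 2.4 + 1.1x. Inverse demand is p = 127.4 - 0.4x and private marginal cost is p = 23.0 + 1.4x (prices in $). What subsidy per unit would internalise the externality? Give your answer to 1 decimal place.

Social marginal cost = private MC − MEB = 20.6 + 0.3x.
Set SMC = demand: 20.6 + 0.3x = 127.4 - 0.4x → x* = 152.5714.
The Pigouvian subsidy equals MEB at x*: 2.4 + 1.1×152.5714 = 170.2285.

subsidy = $170.2 per unit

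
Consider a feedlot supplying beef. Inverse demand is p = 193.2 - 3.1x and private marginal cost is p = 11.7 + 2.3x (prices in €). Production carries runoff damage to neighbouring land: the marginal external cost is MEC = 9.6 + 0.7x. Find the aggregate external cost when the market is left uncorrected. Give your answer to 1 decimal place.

€718.1

Market equilibrium (private): 11.7 + 2.3x = 193.2 - 3.1x → x_m = 33.6111.
Total external cost = ∫₀^{x_m} (9.6 + 0.7x) dx = 9.6×33.6111 + ½×0.7×33.6111² = 718.0637.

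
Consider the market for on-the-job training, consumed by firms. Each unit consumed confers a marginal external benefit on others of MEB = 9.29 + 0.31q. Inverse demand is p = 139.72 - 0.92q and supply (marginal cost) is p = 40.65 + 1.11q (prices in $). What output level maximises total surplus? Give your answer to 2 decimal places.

Social marginal benefit = demand + MEB = 149.01 - 0.61q.
Set SMB = MC: 149.01 - 0.61q = 40.65 + 1.11q → q* = 63.0000.

q* = 63.00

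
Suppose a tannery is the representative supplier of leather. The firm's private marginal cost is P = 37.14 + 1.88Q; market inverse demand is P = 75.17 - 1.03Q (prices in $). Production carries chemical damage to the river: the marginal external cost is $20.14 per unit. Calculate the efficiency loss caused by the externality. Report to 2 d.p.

DWL = $69.69

Market equilibrium (private): 37.14 + 1.88Q = 75.17 - 1.03Q → Q_m = 13.0687.
Social marginal cost = private MC + MEC = 57.28 + 1.88Q.
Set SMC = demand: 57.28 + 1.88Q = 75.17 - 1.03Q → Q* = 6.1478.
Between Q* and Q_m the wedge SMC − demand runs linearly from 0 to MEC(Q_m), so the loss is a triangle.
DWL = ½ × 6.9209 × 20.1400 = 69.6935.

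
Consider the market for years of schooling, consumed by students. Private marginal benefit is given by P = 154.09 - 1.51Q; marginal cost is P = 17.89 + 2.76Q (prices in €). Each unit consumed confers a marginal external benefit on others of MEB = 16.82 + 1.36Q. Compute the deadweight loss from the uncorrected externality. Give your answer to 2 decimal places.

DWL = €622.68

Market equilibrium (private): 17.89 + 2.76Q = 154.09 - 1.51Q → Q_m = 31.8970.
Social marginal benefit = demand + MEB = 170.91 - 0.15Q.
Set SMB = MC: 170.91 - 0.15Q = 17.89 + 2.76Q → Q* = 52.5842.
Height of the DWL triangle at Q_m is SMB(Q_m) − MC(Q_m) = MEB(Q_m) = 60.1999.
DWL = ½ × 20.6872 × 60.1999 = 622.6837.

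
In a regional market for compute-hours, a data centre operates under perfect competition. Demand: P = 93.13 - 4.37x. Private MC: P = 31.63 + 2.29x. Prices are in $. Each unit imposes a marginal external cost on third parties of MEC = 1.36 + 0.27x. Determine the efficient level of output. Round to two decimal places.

Social marginal cost = private MC + MEC = 32.99 + 2.56x.
Set SMC = demand: 32.99 + 2.56x = 93.13 - 4.37x → x* = 8.6782.

x* = 8.68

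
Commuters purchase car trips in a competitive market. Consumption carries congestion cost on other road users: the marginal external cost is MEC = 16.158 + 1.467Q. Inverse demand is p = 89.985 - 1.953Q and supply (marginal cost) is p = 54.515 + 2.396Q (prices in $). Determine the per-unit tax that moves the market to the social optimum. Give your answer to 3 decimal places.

tax = $21.029 per unit

Social marginal benefit = demand − MEC = 73.827 - 3.420Q.
Set SMB = MC: 73.827 - 3.420Q = 54.515 + 2.396Q → Q* = 3.3205.
The Pigouvian tax equals MEC at Q*: 16.158 + 1.467×3.3205 = 21.0292.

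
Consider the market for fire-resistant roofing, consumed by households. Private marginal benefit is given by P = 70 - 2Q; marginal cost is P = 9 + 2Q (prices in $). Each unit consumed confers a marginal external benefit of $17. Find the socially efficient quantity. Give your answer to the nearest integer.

Social marginal benefit = demand + MEB = 87 - 2Q.
Set SMB = MC: 87 - 2Q = 9 + 2Q → Q* = 19.5000.

Q* = 20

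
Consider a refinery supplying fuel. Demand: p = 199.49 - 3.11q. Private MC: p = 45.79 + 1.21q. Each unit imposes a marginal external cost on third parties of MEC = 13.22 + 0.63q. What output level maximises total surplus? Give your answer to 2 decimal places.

q* = 28.38

Social marginal cost = private MC + MEC = 59.01 + 1.84q.
Set SMC = demand: 59.01 + 1.84q = 199.49 - 3.11q → q* = 28.3798.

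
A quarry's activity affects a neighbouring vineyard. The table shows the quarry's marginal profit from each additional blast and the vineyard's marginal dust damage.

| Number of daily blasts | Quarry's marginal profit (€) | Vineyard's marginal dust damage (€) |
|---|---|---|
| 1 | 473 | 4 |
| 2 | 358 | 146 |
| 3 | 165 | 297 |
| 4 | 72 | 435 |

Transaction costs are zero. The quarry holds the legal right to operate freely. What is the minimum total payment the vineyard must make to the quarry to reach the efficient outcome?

Left alone the quarry would choose level 4 (marginal profit stays positive).
Efficient level: k* = 2 (marginal profit ≥ marginal dust damage through 2).
The vineyard must at least cover the quarry's forgone profit from cutting 4→2: 165 + 72 = 237.

€237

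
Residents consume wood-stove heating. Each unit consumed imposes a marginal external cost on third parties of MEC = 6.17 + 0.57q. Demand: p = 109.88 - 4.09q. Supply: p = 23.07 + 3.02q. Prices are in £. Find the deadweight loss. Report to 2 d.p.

Market equilibrium (private): 23.07 + 3.02q = 109.88 - 4.09q → q_m = 12.2096.
Social marginal benefit = demand − MEC = 103.71 - 4.66q.
Set SMB = MC: 103.71 - 4.66q = 23.07 + 3.02q → q* = 10.5000.
The welfare-loss triangle has base |q_m − q*| and height MEC(q_m) (the vertical gap between SMB and MC is zero at q* and MEC at q_m).
DWL = ½ × 1.7096 × 13.1295 = 11.2231.

DWL = £11.22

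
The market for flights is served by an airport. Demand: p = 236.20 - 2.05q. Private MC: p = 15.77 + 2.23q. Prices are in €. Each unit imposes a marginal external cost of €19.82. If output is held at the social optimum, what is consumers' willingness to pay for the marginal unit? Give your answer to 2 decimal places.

P = €140.11

Social marginal cost = private MC + MEC = 35.59 + 2.23q.
Set SMC = demand: 35.59 + 2.23q = 236.20 - 2.05q → q* = 46.8715.
Consumer price on the demand curve at q*: 236.20 − 2.05×46.8715 = 140.1134.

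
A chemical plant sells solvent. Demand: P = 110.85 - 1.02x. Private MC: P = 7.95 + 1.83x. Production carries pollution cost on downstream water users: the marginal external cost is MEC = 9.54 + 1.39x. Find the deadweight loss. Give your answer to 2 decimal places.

Market equilibrium (private): 7.95 + 1.83x = 110.85 - 1.02x → x_m = 36.1053.
Social marginal cost = private MC + MEC = 17.49 + 3.22x.
Set SMC = demand: 17.49 + 3.22x = 110.85 - 1.02x → x* = 22.0189.
Height of the DWL triangle at x_m is SMC(x_m) − demand(x_m) = MEC(x_m) = 59.7263.
DWL = ½ × 14.0864 × 59.7263 = 420.6643.

DWL = 420.66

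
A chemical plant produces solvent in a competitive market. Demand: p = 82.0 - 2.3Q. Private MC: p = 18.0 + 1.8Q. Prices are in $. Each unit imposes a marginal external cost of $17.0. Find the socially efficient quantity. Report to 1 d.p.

Q* = 11.5

Social marginal cost = private MC + MEC = 35.0 + 1.8Q.
Set SMC = demand: 35.0 + 1.8Q = 82.0 - 2.3Q → Q* = 11.4634.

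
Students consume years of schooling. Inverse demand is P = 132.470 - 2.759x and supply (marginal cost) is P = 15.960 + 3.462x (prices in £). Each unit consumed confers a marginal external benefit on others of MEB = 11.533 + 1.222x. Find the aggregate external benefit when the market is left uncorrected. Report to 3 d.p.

£430.308

Market equilibrium (private): 15.960 + 3.462x = 132.470 - 2.759x → x_m = 18.7285.
Total external benefit = ∫₀^{x_m} (11.533 + 1.222x) dx = 11.533×18.7285 + ½×1.222×18.7285² = 430.3081.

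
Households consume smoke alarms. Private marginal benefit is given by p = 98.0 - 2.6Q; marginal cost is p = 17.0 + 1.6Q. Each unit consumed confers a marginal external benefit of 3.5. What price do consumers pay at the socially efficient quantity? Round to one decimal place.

P = 45.7

Social marginal benefit = demand + MEB = 101.5 - 2.6Q.
Set SMB = MC: 101.5 - 2.6Q = 17.0 + 1.6Q → Q* = 20.1190.
Consumer price on the demand curve at Q*: 98.0 − 2.6×20.1190 = 45.6906.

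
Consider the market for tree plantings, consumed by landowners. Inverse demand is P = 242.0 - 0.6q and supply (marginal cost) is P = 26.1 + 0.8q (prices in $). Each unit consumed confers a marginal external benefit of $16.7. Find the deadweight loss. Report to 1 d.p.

DWL = $99.6

Market equilibrium (private): 26.1 + 0.8q = 242.0 - 0.6q → q_m = 154.2143.
Social marginal benefit = demand + MEB = 258.7 - 0.6q.
Set SMB = MC: 258.7 - 0.6q = 26.1 + 0.8q → q* = 166.1429.
The welfare-loss triangle has base |q_m − q*| and height MEB(q_m) (the vertical gap between SMB and MC is zero at q* and MEB at q_m).
DWL = ½ × 11.9286 × 16.7000 = 99.6038.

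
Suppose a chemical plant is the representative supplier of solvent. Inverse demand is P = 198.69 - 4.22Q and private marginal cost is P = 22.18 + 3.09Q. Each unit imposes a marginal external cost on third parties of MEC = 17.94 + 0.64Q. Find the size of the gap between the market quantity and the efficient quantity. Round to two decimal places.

Market equilibrium (private): 22.18 + 3.09Q = 198.69 - 4.22Q → Q_m = 24.1464.
Social marginal cost = private MC + MEC = 40.12 + 3.73Q.
Set SMC = demand: 40.12 + 3.73Q = 198.69 - 4.22Q → Q* = 19.9459.
Gap = |24.1464 − 19.9459| = 4.2005.

4.20 units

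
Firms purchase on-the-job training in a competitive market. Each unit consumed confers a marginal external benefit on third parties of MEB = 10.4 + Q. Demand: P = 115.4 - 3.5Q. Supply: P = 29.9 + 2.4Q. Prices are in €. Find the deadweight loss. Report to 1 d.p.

Market equilibrium (private): 29.9 + 2.4Q = 115.4 - 3.5Q → Q_m = 14.4915.
Social marginal benefit = demand + MEB = 125.8 - 2.5Q.
Set SMB = MC: 125.8 - 2.5Q = 29.9 + 2.4Q → Q* = 19.5714.
The welfare-loss triangle has base |Q_m − Q*| and height MEB(Q_m) (the vertical gap between SMB and MC is zero at Q* and MEB at Q_m).
DWL = ½ × 5.0799 × 24.8915 = 63.2232.

DWL = €63.2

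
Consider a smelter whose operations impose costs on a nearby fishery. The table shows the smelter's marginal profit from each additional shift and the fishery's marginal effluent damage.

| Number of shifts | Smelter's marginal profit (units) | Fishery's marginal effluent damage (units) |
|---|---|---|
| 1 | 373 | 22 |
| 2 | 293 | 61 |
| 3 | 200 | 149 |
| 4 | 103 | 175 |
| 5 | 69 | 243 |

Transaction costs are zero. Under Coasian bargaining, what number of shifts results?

Bargaining reaches the level where marginal profit last exceeds marginal effluent damage.
That holds through level 3 (200 ≥ 149) but not at 4 (103 < 175).

3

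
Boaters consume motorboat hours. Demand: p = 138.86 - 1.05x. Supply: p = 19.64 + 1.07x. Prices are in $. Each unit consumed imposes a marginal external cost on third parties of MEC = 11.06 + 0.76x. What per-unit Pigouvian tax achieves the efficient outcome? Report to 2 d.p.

tax = $39.60 per unit

Social marginal benefit = demand − MEC = 127.80 - 1.81x.
Set SMB = MC: 127.80 - 1.81x = 19.64 + 1.07x → x* = 37.5556.
The Pigouvian tax equals MEC at x*: 11.06 + 0.76×37.5556 = 39.6023.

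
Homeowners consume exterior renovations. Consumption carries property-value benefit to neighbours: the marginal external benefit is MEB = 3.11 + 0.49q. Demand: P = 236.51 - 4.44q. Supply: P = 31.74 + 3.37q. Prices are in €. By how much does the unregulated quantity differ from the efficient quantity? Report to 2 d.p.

2.18 units

Market equilibrium (private): 31.74 + 3.37q = 236.51 - 4.44q → q_m = 26.2190.
Social marginal benefit = demand + MEB = 239.62 - 3.95q.
Set SMB = MC: 239.62 - 3.95q = 31.74 + 3.37q → q* = 28.3989.
Gap = |26.2190 − 28.3989| = 2.1799.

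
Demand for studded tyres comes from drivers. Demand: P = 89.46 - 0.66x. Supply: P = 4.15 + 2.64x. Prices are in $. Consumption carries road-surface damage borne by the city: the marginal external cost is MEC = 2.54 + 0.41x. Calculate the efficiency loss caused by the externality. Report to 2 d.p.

Market equilibrium (private): 4.15 + 2.64x = 89.46 - 0.66x → x_m = 25.8515.
Social marginal benefit = demand − MEC = 86.92 - 1.07x.
Set SMB = MC: 86.92 - 1.07x = 4.15 + 2.64x → x* = 22.3100.
The loss is the area between SMB and MC from x* to x_m; with linear curves that's a triangle of height MEC(x_m).
DWL = ½ × 3.5415 × 13.1391 = 23.2661.

DWL = $23.27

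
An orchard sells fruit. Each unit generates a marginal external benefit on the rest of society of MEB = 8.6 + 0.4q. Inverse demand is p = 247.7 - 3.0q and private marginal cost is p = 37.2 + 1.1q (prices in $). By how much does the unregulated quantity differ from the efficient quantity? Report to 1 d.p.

Market equilibrium (private): 37.2 + 1.1q = 247.7 - 3.0q → q_m = 51.3415.
Social marginal cost = private MC − MEB = 28.6 + 0.7q.
Set SMC = demand: 28.6 + 0.7q = 247.7 - 3.0q → q* = 59.2162.
Gap = |51.3415 − 59.2162| = 7.8747.

7.9 units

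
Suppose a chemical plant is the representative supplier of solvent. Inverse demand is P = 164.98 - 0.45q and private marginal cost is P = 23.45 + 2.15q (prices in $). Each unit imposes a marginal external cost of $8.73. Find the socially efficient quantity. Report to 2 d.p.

Social marginal cost = private MC + MEC = 32.18 + 2.15q.
Set SMC = demand: 32.18 + 2.15q = 164.98 - 0.45q → q* = 51.0769.

q* = 51.08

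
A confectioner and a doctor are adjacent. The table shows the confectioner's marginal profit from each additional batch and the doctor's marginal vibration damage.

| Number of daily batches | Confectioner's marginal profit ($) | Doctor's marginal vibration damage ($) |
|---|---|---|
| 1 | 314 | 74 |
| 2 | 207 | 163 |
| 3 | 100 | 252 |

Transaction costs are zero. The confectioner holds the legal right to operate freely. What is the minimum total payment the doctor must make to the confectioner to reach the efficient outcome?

$100

Left alone the confectioner would choose level 3 (marginal profit stays positive).
Efficient level: k* = 2 (marginal profit ≥ marginal vibration damage through 2).
The doctor must at least cover the confectioner's forgone profit from cutting 3→2: 100 = 100.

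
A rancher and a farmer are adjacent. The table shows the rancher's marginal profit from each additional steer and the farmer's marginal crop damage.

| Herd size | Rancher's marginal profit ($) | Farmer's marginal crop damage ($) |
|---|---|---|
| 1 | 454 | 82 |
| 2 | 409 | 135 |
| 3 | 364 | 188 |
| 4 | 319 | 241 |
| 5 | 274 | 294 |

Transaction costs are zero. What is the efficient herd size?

Bargaining reaches the level where marginal profit last exceeds marginal crop damage.
That holds through level 4 (319 ≥ 241) but not at 5 (274 < 294).

4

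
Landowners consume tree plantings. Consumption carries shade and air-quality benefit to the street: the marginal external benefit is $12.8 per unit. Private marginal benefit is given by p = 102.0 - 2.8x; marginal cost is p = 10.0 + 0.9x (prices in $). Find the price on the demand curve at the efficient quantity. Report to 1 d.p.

Social marginal benefit = demand + MEB = 114.8 - 2.8x.
Set SMB = MC: 114.8 - 2.8x = 10.0 + 0.9x → x* = 28.3243.
Consumer price on the demand curve at x*: 102.0 − 2.8×28.3243 = 22.6920.

P = $22.7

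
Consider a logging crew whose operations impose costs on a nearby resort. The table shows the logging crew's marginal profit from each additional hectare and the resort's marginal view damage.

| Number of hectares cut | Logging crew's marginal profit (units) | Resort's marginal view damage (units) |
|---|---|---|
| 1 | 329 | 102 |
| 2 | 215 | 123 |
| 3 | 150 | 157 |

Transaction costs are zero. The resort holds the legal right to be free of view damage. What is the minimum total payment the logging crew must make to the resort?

Efficient level: marginal profit ≥ marginal view damage through level 2, so k* = 2.
With the resort holding the right, the logging crew must at least compensate total damage at k*: 102 + 123 = 225.

225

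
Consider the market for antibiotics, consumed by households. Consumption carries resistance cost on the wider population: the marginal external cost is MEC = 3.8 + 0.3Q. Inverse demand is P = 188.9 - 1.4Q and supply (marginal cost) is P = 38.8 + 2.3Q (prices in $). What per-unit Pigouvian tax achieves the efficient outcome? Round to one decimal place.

Social marginal benefit = demand − MEC = 185.1 - 1.7Q.
Set SMB = MC: 185.1 - 1.7Q = 38.8 + 2.3Q → Q* = 36.5750.
The Pigouvian tax equals MEC at Q*: 3.8 + 0.3×36.5750 = 14.7725.

tax = $14.8 per unit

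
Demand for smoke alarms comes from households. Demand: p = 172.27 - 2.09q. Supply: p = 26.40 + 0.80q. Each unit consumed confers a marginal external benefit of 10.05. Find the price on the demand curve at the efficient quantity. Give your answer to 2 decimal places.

Social marginal benefit = demand + MEB = 182.32 - 2.09q.
Set SMB = MC: 182.32 - 2.09q = 26.40 + 0.80q → q* = 53.9516.
Consumer price on the demand curve at q*: 172.27 − 2.09×53.9516 = 59.5112.

P = 59.51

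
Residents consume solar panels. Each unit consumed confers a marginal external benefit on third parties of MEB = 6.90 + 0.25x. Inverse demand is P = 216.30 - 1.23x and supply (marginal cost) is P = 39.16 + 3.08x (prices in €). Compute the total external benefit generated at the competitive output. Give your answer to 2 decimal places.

Market equilibrium (private): 39.16 + 3.08x = 216.30 - 1.23x → x_m = 41.0998.
Total external benefit = ∫₀^{x_m} (6.90 + 0.25x) dx = 6.90×41.0998 + ½×0.25×41.0998² = 494.7378.

€494.74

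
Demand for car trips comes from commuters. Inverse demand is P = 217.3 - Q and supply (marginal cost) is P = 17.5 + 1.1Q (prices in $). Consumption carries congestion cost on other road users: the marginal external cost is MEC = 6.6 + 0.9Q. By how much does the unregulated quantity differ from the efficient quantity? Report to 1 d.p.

Market equilibrium (private): 17.5 + 1.1Q = 217.3 - Q → Q_m = 95.1429.
Social marginal benefit = demand − MEC = 210.7 - 1.9Q.
Set SMB = MC: 210.7 - 1.9Q = 17.5 + 1.1Q → Q* = 64.4000.
Gap = |95.1429 − 64.4000| = 30.7429.

30.7 units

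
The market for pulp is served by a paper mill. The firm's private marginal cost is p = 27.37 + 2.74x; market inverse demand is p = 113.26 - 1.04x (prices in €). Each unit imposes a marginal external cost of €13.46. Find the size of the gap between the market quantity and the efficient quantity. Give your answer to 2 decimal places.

3.56 units

Market equilibrium (private): 27.37 + 2.74x = 113.26 - 1.04x → x_m = 22.7222.
Social marginal cost = private MC + MEC = 40.83 + 2.74x.
Set SMC = demand: 40.83 + 2.74x = 113.26 - 1.04x → x* = 19.1614.
Gap = |22.7222 − 19.1614| = 3.5608.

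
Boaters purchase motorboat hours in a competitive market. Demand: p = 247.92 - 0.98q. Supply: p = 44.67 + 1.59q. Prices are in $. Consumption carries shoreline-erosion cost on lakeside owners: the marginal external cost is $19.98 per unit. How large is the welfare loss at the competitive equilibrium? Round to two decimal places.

Market equilibrium (private): 44.67 + 1.59q = 247.92 - 0.98q → q_m = 79.0856.
Social marginal benefit = demand − MEC = 227.94 - 0.98q.
Set SMB = MC: 227.94 - 0.98q = 44.67 + 1.59q → q* = 71.3113.
Between q* and q_m the wedge MC − SMB runs linearly from 0 to MEC(q_m), so the loss is a triangle.
DWL = ½ × 7.7743 × 19.9800 = 77.6653.

DWL = $77.67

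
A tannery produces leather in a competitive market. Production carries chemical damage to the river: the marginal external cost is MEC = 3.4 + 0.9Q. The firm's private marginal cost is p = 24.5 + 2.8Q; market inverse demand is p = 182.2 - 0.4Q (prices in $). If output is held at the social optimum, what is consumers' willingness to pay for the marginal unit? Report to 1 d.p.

P = $167.1

Social marginal cost = private MC + MEC = 27.9 + 3.7Q.
Set SMC = demand: 27.9 + 3.7Q = 182.2 - 0.4Q → Q* = 37.6341.
Consumer price on the demand curve at Q*: 182.2 − 0.4×37.6341 = 167.1464.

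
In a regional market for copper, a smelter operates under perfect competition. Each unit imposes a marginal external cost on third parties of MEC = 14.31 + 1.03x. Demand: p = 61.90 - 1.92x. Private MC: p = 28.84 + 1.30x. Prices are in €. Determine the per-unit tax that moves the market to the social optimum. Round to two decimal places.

Social marginal cost = private MC + MEC = 43.15 + 2.33x.
Set SMC = demand: 43.15 + 2.33x = 61.90 - 1.92x → x* = 4.4118.
The Pigouvian tax equals MEC at x*: 14.31 + 1.03×4.4118 = 18.8542.

tax = €18.85 per unit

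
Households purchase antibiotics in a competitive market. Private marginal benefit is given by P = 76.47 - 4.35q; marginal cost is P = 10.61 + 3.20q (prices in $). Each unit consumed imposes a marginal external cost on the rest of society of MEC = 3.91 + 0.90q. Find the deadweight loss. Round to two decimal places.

Market equilibrium (private): 10.61 + 3.20q = 76.47 - 4.35q → q_m = 8.7232.
Social marginal benefit = demand − MEC = 72.56 - 5.25q.
Set SMB = MC: 72.56 - 5.25q = 10.61 + 3.20q → q* = 7.3314.
The welfare-loss triangle has base |q_m − q*| and height MEC(q_m) (the vertical gap between SMB and MC is zero at q* and MEC at q_m).
DWL = ½ × 1.3918 × 11.7609 = 8.1844.

DWL = $8.18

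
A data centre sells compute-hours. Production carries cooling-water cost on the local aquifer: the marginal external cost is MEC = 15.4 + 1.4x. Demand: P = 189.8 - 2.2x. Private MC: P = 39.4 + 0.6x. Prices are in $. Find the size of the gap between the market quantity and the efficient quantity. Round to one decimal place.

21.6 units

Market equilibrium (private): 39.4 + 0.6x = 189.8 - 2.2x → x_m = 53.7143.
Social marginal cost = private MC + MEC = 54.8 + 2.0x.
Set SMC = demand: 54.8 + 2.0x = 189.8 - 2.2x → x* = 32.1429.
Gap = |53.7143 − 32.1429| = 21.5714.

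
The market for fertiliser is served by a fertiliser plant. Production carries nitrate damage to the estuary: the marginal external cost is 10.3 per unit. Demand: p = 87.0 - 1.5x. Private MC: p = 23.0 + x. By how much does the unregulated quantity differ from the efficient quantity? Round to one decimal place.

Market equilibrium (private): 23.0 + x = 87.0 - 1.5x → x_m = 25.6000.
Social marginal cost = private MC + MEC = 33.3 + x.
Set SMC = demand: 33.3 + x = 87.0 - 1.5x → x* = 21.4800.
Gap = |25.6000 − 21.4800| = 4.1200.

4.1 units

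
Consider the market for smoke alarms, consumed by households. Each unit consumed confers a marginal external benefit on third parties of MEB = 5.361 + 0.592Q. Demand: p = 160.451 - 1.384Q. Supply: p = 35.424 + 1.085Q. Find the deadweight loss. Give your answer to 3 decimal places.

DWL = 332.673

Market equilibrium (private): 35.424 + 1.085Q = 160.451 - 1.384Q → Q_m = 50.6387.
Social marginal benefit = demand + MEB = 165.812 - 0.792Q.
Set SMB = MC: 165.812 - 0.792Q = 35.424 + 1.085Q → Q* = 69.4662.
Height of the DWL triangle at Q_m is SMB(Q_m) − MC(Q_m) = MEB(Q_m) = 35.3391.
DWL = ½ × 18.8275 × 35.3391 = 332.6735.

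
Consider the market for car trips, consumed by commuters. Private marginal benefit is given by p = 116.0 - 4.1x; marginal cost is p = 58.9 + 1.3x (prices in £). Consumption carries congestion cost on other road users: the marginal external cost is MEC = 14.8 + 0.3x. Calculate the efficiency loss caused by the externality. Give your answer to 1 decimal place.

Market equilibrium (private): 58.9 + 1.3x = 116.0 - 4.1x → x_m = 10.5741.
Social marginal benefit = demand − MEC = 101.2 - 4.4x.
Set SMB = MC: 101.2 - 4.4x = 58.9 + 1.3x → x* = 7.4211.
The welfare-loss triangle has base |x_m − x*| and height MEC(x_m) (the vertical gap between SMB and MC is zero at x* and MEC at x_m).
DWL = ½ × 3.1530 × 17.9722 = 28.3332.

DWL = £28.3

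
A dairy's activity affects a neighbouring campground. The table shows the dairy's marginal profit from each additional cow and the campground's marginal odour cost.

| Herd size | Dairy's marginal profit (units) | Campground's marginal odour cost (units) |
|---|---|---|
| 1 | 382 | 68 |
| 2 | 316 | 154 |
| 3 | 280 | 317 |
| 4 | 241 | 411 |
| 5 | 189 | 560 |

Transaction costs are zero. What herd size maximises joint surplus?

Bargaining reaches the level where marginal profit last exceeds marginal odour cost.
That holds through level 2 (316 ≥ 154) but not at 3 (280 < 317).

2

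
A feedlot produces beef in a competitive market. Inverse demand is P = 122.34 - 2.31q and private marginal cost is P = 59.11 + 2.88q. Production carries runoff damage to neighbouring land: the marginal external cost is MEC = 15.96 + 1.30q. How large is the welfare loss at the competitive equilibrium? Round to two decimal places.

DWL = 77.90

Market equilibrium (private): 59.11 + 2.88q = 122.34 - 2.31q → q_m = 12.1830.
Social marginal cost = private MC + MEC = 75.07 + 4.18q.
Set SMC = demand: 75.07 + 4.18q = 122.34 - 2.31q → q* = 7.2835.
The welfare-loss triangle has base |q_m − q*| and height MEC(q_m) (the vertical gap between SMC and demand is zero at q* and MEC at q_m).
DWL = ½ × 4.8995 × 31.7980 = 77.8972.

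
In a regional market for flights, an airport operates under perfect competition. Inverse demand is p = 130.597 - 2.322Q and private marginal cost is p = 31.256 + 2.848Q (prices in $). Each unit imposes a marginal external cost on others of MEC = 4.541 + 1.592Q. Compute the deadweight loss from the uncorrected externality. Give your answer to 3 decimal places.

Market equilibrium (private): 31.256 + 2.848Q = 130.597 - 2.322Q → Q_m = 19.2149.
Social marginal cost = private MC + MEC = 35.797 + 4.440Q.
Set SMC = demand: 35.797 + 4.440Q = 130.597 - 2.322Q → Q* = 14.0195.
Height of the DWL triangle at Q_m is SMC(Q_m) − demand(Q_m) = MEC(Q_m) = 35.1311.
DWL = ½ × 5.1954 × 35.1311 = 91.2601.

DWL = $91.260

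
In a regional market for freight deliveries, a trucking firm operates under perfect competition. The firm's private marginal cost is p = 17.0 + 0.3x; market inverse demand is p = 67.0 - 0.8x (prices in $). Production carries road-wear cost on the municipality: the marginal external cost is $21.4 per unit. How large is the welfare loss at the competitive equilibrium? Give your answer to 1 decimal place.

Market equilibrium (private): 17.0 + 0.3x = 67.0 - 0.8x → x_m = 45.4545.
Social marginal cost = private MC + MEC = 38.4 + 0.3x.
Set SMC = demand: 38.4 + 0.3x = 67.0 - 0.8x → x* = 26.0000.
Height of the DWL triangle at x_m is SMC(x_m) − demand(x_m) = MEC(x_m) = 21.4000.
DWL = ½ × 19.4545 × 21.4000 = 208.1632.

DWL = $208.2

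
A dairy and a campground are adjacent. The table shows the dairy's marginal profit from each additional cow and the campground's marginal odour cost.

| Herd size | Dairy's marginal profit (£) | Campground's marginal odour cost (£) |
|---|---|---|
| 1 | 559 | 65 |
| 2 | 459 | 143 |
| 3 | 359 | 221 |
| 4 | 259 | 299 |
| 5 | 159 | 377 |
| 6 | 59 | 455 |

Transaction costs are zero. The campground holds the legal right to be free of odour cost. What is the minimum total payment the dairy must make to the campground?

£429

Efficient level: marginal profit ≥ marginal odour cost through level 3, so k* = 3.
With the campground holding the right, the dairy must at least compensate total damage at k*: 65 + 143 + 221 = 429.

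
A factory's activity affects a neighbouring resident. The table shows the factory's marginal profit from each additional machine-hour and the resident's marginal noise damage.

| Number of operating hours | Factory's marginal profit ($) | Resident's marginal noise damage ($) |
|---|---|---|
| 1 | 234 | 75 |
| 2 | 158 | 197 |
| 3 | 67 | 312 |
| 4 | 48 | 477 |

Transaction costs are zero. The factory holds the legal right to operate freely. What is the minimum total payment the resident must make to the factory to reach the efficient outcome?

$273

Left alone the factory would choose level 4 (marginal profit stays positive).
Efficient level: k* = 1 (marginal profit ≥ marginal noise damage through 1).
The resident must at least cover the factory's forgone profit from cutting 4→1: 158 + 67 + 48 = 273.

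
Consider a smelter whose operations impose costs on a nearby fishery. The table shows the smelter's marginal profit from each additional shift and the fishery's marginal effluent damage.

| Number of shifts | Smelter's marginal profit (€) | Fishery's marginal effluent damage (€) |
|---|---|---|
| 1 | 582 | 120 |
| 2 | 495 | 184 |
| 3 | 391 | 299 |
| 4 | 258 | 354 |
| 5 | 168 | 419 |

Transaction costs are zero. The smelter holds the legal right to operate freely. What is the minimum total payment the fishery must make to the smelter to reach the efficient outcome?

€426

Left alone the smelter would choose level 5 (marginal profit stays positive).
Efficient level: k* = 3 (marginal profit ≥ marginal effluent damage through 3).
The fishery must at least cover the smelter's forgone profit from cutting 5→3: 258 + 168 = 426.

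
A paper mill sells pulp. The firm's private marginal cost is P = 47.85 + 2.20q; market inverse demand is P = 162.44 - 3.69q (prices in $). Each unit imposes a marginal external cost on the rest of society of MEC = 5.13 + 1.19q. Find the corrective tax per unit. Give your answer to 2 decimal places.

Social marginal cost = private MC + MEC = 52.98 + 3.39q.
Set SMC = demand: 52.98 + 3.39q = 162.44 - 3.69q → q* = 15.4605.
The Pigouvian tax equals MEC at q*: 5.13 + 1.19×15.4605 = 23.5280.

tax = $23.53 per unit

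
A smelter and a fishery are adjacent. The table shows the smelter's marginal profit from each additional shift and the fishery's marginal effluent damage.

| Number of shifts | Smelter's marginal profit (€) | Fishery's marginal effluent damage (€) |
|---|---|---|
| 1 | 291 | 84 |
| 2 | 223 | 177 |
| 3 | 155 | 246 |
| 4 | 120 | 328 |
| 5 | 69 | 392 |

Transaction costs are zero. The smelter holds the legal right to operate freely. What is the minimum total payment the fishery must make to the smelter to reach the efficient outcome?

€344

Left alone the smelter would choose level 5 (marginal profit stays positive).
Efficient level: k* = 2 (marginal profit ≥ marginal effluent damage through 2).
The fishery must at least cover the smelter's forgone profit from cutting 5→2: 155 + 120 + 69 = 344.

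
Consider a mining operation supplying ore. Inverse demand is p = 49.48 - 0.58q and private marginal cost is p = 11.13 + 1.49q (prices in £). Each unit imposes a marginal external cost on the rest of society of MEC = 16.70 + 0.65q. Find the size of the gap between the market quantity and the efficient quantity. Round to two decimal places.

10.57 units

Market equilibrium (private): 11.13 + 1.49q = 49.48 - 0.58q → q_m = 18.5266.
Social marginal cost = private MC + MEC = 27.83 + 2.14q.
Set SMC = demand: 27.83 + 2.14q = 49.48 - 0.58q → q* = 7.9596.
Gap = |18.5266 − 7.9596| = 10.5670.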